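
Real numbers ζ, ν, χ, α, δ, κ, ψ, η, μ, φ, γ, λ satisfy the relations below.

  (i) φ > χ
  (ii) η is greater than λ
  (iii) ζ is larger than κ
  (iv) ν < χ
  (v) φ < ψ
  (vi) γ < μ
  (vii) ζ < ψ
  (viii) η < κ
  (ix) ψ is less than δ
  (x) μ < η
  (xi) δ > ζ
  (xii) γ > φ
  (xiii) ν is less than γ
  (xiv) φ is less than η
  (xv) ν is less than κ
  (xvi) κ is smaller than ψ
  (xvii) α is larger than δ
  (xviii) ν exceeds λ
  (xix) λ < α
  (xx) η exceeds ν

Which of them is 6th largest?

η

Chaining the given pairs: λ < ν < χ < φ < γ < μ < η < κ < ζ < ψ < δ < α.
Counting 6 from the largest end gives η.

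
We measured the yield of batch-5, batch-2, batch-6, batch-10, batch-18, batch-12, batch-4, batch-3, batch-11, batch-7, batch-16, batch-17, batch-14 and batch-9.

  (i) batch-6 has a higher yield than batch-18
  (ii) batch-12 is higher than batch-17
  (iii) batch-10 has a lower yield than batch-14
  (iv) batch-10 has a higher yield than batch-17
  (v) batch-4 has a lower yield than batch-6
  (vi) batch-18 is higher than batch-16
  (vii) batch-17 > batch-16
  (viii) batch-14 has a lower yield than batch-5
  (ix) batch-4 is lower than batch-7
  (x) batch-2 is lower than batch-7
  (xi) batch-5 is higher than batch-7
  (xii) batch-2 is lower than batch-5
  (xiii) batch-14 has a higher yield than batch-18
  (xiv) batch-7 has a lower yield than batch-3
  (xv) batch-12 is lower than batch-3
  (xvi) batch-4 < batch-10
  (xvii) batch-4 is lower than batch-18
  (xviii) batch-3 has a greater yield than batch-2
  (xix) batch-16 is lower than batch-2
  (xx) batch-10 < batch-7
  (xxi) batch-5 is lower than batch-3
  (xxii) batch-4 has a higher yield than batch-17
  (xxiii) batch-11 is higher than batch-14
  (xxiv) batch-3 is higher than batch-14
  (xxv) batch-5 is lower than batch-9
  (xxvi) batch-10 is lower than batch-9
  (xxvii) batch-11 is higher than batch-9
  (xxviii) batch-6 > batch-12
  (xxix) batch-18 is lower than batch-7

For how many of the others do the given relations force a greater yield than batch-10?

6

Directly above batch-10: batch-14, batch-7, batch-9.
One step further: batch-5, batch-3, batch-11 (6 so far).
No other element is forced above batch-10 by the given relations, so the count is 6.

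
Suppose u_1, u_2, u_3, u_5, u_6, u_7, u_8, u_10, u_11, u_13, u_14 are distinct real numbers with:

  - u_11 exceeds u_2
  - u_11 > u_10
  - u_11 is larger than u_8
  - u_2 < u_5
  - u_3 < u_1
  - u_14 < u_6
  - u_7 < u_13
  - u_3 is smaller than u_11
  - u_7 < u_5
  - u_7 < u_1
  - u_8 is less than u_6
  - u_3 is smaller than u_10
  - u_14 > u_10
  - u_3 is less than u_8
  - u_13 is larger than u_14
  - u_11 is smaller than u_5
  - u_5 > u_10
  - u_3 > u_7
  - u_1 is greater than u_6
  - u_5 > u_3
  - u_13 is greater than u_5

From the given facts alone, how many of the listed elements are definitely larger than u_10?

The elements the relations force above u_10 are u_14, u_11, u_5, u_6, u_13, u_1 — no chain reaches any other.
That is 6.

6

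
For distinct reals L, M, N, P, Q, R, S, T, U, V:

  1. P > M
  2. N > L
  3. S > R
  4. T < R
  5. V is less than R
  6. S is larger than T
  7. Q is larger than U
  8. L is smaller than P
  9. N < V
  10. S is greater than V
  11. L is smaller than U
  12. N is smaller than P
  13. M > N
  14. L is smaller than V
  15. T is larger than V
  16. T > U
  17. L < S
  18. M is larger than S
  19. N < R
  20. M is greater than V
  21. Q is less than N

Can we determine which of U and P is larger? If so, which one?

U < Q and Q < N give U < N.
Then N < V extends the chain to V.
With V < T: U < Q < N < V < T.
With T < R: U < Q < N < V < T < R.
With R < S: U < Q < N < V < T < R < S.
Then S < M extends the chain to M.
Then M < P extends the chain to P.
So P is larger.

P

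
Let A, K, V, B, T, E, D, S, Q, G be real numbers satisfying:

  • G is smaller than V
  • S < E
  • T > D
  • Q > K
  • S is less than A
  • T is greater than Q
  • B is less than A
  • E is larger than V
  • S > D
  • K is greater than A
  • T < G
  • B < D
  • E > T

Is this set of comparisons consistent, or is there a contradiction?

consistent

Every relation is compatible with B < D < S < A < K < Q < T < G < V < E; the set is consistent.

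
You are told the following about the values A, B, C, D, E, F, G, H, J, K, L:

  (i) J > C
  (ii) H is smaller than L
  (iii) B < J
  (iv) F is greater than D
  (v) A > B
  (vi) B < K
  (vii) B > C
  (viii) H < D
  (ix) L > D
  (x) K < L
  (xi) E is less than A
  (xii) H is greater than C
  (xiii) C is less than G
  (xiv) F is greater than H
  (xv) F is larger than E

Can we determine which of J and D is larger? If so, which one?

undetermined

Following every chain through D: above D we get F, L; below D we get C, H.
J is not reached, and no chain runs the other way from J to D.
So the given relations leave the order of D and J undetermined.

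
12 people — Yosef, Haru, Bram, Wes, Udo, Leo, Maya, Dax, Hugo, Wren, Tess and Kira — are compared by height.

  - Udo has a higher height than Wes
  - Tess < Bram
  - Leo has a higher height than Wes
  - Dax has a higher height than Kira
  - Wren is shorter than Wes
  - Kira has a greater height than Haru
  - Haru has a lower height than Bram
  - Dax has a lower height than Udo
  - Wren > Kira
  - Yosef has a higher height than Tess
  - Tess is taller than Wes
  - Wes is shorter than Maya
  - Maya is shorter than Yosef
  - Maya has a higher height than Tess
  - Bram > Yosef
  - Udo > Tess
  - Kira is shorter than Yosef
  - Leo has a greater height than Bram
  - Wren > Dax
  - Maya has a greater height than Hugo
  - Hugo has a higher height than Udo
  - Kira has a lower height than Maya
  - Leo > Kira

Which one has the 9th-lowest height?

Maya

The consecutive relations fix a unique order: Haru < Kira < Dax < Wren < Wes < Tess < Udo < Hugo < Maya < Yosef < Bram < Leo.
The 9th smallest is Maya.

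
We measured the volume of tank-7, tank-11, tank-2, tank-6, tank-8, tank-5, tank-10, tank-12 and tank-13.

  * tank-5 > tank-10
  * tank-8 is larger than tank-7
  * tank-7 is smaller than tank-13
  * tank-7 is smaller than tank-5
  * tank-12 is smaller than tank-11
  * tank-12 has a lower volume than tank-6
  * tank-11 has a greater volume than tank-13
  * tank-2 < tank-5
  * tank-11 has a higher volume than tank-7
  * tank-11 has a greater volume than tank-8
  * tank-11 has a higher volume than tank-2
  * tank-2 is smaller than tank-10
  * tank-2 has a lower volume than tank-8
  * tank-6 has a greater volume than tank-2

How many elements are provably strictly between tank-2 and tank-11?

1

Chaining upward from tank-2 reaches: tank-8, tank-10, tank-6, tank-5.
Chaining downward from tank-11 reaches: tank-7, tank-8, tank-13, tank-12.
Strictly between tank-2 and tank-11 are those in both lists: tank-8 — 1 element.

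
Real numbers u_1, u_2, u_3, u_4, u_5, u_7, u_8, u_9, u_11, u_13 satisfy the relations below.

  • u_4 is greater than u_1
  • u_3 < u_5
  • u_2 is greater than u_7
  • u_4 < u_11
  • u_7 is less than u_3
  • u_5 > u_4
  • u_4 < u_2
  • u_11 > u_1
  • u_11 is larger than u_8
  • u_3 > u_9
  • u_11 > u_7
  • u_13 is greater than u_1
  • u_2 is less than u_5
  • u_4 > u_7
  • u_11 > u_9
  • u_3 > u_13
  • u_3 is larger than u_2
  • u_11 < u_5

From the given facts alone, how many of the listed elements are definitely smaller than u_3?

6

The elements the relations force below u_3 are u_7, u_1, u_13, u_4, u_2, u_9 — no chain reaches any other.
That is 6.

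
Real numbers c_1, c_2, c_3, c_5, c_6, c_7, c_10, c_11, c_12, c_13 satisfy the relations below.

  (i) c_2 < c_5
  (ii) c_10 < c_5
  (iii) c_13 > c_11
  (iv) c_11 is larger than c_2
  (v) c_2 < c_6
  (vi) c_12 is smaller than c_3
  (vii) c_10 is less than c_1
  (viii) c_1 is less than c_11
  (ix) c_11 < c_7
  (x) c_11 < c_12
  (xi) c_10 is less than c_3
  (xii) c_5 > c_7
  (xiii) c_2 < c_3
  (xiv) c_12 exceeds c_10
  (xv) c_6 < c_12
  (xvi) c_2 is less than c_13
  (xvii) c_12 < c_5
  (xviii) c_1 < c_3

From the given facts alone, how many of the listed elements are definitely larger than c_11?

5

The elements the relations force above c_11 are c_12, c_3, c_7, c_13, c_5 — no chain reaches any other.
That is 5.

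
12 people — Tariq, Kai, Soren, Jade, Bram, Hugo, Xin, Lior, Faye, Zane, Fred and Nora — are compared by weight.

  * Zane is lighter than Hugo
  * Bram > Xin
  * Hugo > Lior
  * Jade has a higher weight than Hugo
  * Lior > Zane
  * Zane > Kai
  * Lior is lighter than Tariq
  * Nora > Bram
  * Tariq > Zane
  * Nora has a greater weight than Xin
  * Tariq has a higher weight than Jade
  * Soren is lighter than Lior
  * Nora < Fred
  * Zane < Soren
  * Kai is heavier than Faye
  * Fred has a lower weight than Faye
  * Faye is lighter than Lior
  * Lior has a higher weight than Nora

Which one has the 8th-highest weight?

Faye

Chaining the given pairs: Xin < Bram < Nora < Fred < Faye < Kai < Zane < Soren < Lior < Hugo < Jade < Tariq.
The 8th largest is Faye.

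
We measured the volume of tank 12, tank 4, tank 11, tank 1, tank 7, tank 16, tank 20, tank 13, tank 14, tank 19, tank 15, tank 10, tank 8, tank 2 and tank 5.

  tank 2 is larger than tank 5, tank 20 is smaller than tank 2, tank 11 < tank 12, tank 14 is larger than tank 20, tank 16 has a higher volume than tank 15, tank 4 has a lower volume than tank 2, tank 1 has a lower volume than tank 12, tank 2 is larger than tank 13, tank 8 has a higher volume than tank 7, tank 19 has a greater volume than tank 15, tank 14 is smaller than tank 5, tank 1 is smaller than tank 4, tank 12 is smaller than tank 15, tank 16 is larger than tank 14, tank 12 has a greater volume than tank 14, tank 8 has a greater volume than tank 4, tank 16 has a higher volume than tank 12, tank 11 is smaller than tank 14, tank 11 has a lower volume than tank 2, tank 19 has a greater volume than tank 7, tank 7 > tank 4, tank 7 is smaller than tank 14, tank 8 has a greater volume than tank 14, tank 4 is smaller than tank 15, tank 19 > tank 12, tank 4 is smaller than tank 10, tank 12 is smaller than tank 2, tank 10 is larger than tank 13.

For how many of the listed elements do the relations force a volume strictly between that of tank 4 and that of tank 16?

4

The relations place tank 4 below tank 16. An element lies strictly between them when it is forced above tank 4 and also forced below tank 16.
Above tank 4: {tank 7, tank 14, tank 10, tank 12, tank 15, tank 5, tank 8, tank 2, tank 19}. Below tank 16: {tank 1, tank 11, tank 7, tank 20, tank 14, tank 12, tank 15}.
Intersection: {tank 7, tank 14, tank 12, tank 15} — 4.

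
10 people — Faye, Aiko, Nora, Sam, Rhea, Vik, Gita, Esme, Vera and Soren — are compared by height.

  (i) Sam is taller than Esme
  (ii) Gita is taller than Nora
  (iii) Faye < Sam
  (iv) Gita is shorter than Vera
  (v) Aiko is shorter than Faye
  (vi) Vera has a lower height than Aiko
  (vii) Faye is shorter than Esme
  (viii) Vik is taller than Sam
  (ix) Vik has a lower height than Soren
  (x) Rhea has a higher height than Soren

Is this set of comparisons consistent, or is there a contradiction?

Every relation is compatible with Nora < Gita < Vera < Aiko < Faye < Esme < Sam < Vik < Soren < Rhea; the set is consistent.

consistent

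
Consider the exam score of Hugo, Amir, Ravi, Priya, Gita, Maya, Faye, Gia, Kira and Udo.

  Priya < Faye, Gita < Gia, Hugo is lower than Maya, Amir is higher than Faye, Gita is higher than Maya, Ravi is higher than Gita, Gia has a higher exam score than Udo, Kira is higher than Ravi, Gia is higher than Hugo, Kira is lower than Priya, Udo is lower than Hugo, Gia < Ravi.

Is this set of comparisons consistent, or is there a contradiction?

consistent

Every relation is compatible with Udo < Hugo < Maya < Gita < Gia < Ravi < Kira < Priya < Faye < Amir; the set is consistent.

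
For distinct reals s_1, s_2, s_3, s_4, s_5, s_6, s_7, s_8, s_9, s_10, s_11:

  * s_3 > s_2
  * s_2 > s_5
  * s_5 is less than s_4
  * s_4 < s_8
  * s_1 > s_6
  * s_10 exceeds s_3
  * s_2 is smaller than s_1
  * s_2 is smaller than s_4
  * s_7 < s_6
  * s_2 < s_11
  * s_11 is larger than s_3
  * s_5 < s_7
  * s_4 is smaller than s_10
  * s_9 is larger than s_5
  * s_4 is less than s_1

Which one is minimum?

Chaining upward from s_5: directly above it, s_2, s_7, s_4, s_9; then s_3, s_11, s_6, s_8, s_10, s_1.
That covers every other element, and nothing is given below s_5, so s_5 is the minimum.

s_5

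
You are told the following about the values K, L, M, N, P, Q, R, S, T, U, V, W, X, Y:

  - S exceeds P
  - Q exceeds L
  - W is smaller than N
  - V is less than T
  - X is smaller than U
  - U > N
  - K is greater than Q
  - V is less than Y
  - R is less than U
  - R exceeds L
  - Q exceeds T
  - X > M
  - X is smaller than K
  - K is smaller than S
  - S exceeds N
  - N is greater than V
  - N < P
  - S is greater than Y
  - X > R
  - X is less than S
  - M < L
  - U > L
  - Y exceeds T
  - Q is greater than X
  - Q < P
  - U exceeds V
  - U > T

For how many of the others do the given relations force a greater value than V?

The elements the relations force above V are T, N, Y, U, Q, P, K, S — no chain reaches any other.
That is 8.

8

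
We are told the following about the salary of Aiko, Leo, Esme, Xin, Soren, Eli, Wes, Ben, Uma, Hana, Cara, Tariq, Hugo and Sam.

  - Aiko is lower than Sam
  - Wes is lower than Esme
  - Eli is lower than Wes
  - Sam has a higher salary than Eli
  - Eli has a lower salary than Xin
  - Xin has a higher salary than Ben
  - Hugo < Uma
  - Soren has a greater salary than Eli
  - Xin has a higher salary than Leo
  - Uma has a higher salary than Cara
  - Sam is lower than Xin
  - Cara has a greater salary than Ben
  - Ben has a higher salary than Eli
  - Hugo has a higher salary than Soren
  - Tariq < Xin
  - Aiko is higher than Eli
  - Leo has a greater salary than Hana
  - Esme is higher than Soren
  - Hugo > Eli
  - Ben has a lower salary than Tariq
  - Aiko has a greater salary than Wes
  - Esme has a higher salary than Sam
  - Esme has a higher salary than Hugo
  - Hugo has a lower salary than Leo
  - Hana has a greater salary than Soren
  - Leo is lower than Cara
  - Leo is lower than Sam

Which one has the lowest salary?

Chaining upward from Eli: directly above it, Soren, Ben, Wes, Hugo, Aiko, Sam, Xin; then Hana, Leo, Cara, Tariq, Esme, Uma.
That covers every other element, and nothing is given below Eli, so Eli is the lowest salary.

Eli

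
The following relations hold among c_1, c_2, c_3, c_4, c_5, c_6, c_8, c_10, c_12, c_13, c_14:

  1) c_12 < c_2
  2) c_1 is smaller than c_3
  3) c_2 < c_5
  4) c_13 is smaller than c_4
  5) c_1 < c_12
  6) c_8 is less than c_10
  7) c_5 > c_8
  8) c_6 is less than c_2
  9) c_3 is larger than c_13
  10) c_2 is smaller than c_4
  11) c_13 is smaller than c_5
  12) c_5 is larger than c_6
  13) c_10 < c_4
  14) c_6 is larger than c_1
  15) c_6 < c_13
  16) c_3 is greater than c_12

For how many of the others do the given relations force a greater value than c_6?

5

The elements the relations force above c_6 are c_13, c_3, c_2, c_5, c_4 — no chain reaches any other.
That is 5.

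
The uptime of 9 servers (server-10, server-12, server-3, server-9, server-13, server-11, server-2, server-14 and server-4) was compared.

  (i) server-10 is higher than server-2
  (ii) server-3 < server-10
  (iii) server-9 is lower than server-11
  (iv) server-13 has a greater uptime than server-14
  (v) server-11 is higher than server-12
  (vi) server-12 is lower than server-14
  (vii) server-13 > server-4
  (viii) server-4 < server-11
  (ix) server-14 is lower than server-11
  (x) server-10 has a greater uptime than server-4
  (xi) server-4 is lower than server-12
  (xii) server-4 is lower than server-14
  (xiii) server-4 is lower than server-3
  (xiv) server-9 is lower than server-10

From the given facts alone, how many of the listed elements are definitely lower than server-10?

4

The elements the relations force below server-10 are server-4, server-3, server-2, server-9 — no chain reaches any other.
That is 4.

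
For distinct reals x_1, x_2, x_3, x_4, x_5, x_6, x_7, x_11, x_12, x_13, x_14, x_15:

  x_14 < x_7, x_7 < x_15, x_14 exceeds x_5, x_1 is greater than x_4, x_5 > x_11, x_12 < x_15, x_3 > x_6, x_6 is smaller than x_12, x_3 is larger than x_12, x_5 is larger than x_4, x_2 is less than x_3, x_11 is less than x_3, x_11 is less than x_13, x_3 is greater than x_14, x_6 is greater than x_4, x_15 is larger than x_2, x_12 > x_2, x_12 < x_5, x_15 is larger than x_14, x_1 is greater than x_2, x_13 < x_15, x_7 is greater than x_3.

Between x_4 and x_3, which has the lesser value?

x_4

Link the given pairs in sequence: x_4 < x_6; x_6 < x_12; x_12 < x_5; x_5 < x_14; x_14 < x_3.
Chaining these gives x_4 < x_6 < x_12 < x_5 < x_14 < x_3.
So x_4 < x_3; x_4 is the smaller of the two.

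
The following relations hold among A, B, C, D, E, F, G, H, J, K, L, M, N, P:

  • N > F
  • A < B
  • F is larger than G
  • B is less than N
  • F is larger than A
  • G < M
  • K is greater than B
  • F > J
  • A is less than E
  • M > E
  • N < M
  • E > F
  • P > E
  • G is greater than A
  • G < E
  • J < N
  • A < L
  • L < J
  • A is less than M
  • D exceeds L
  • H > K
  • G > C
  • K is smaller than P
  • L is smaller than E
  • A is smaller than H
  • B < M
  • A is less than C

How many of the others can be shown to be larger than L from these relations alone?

7

Directly above L: J, D, E.
One step further: F, N, P, M (7 so far).
No other element is forced above L by the given relations, so the count is 7.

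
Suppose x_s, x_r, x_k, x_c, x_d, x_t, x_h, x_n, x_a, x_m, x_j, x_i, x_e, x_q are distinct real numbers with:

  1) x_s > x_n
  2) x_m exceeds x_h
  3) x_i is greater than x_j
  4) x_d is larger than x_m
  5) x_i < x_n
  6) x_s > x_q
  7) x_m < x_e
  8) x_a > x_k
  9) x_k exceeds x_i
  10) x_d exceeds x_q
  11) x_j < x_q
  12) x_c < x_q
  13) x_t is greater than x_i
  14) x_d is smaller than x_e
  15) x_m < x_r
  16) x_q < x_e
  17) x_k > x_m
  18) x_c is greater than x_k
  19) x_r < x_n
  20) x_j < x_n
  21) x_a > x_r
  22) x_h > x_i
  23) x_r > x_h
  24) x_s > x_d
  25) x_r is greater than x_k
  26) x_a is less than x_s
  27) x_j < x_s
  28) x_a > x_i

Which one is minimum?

x_j

Chaining upward from x_j: directly above it, x_i, x_q, x_n, x_s; then x_h, x_k, x_d, x_t, x_e, x_a; then x_m, x_r, x_c.
That covers every other element, and nothing is given below x_j, so x_j is the minimum.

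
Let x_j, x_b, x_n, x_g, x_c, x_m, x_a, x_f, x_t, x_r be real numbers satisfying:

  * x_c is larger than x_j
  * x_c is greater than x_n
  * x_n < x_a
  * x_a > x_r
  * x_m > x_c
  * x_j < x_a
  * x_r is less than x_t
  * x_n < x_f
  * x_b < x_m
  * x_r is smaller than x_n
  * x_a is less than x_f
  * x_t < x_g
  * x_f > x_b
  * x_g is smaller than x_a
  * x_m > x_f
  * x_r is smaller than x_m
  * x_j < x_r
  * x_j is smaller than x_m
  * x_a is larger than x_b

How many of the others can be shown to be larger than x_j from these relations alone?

From x_j the given relations immediately reach x_r, x_c, x_a, x_m.
From those, x_n, x_t, x_f — 7 in total.
From those, x_g — 8 in total.
Nothing else is reachable above x_j; 8 in all.

8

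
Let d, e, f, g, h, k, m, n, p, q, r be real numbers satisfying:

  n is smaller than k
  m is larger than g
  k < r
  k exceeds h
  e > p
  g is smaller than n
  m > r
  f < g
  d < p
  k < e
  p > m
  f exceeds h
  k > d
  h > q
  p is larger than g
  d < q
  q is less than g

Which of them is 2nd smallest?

q

Piecing the relations together gives one ordering: d < q < h < f < g < n < k < r < m < p < e.
The 2nd smallest is q.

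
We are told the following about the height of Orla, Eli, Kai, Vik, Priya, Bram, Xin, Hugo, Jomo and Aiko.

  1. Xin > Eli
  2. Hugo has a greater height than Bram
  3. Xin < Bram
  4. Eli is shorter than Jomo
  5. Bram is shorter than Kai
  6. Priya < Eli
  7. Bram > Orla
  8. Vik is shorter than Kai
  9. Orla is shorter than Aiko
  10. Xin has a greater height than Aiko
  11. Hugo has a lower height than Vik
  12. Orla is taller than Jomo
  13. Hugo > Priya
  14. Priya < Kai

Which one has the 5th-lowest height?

Piecing the relations together gives one ordering: Priya < Eli < Jomo < Orla < Aiko < Xin < Bram < Hugo < Vik < Kai.
The 5th smallest is Aiko.

Aiko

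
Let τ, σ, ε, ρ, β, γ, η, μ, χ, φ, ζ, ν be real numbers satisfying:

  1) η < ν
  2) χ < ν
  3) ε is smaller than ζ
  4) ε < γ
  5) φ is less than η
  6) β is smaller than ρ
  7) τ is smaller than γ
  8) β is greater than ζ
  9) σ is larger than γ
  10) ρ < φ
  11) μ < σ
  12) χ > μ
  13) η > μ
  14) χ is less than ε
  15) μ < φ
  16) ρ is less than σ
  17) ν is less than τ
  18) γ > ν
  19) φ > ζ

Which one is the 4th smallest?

ζ

The consecutive relations fix a unique order: μ < χ < ε < ζ < β < ρ < φ < η < ν < τ < γ < σ.
The 4th smallest is ζ.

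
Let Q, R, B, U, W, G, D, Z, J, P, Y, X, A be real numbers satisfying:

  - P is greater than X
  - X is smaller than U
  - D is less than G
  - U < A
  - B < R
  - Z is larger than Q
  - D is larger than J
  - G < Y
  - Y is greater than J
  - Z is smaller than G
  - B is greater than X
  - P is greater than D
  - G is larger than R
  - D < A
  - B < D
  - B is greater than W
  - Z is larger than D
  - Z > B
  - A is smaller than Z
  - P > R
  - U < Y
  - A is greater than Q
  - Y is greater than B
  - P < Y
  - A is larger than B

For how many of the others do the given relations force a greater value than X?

From X the given relations immediately reach B, U, P.
From those, R, D, A, Z, Y — 8 in total.
From those, G — 9 in total.
Nothing else is reachable above X; 9 in all.

9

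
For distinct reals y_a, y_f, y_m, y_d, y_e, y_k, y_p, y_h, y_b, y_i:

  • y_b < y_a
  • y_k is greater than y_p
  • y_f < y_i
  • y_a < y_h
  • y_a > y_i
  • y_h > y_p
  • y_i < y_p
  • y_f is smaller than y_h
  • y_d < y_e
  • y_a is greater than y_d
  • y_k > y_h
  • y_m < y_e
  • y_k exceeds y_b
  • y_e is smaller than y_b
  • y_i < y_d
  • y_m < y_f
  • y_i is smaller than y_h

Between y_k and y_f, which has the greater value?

y_k

Link the given pairs in sequence: y_f < y_i; y_i < y_d; y_d < y_e; y_e < y_b; y_b < y_a; y_a < y_h; y_h < y_k.
Chaining these gives y_f < y_i < y_d < y_e < y_b < y_a < y_h < y_k.
So y_f < y_k; y_k is the larger of the two.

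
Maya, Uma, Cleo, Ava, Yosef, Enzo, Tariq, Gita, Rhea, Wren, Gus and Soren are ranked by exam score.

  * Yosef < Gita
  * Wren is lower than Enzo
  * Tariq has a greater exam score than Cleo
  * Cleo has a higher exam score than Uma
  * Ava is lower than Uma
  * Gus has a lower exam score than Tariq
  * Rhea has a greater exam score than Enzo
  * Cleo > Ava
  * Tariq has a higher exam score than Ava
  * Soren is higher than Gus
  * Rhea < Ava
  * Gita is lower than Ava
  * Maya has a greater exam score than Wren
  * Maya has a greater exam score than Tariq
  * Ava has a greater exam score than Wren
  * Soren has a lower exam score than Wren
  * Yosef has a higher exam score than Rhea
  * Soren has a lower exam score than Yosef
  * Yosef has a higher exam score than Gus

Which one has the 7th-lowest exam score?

Gita

The consecutive relations fix a unique order: Gus < Soren < Wren < Enzo < Rhea < Yosef < Gita < Ava < Uma < Cleo < Tariq < Maya.
Counting 7 from the smallest end gives Gita.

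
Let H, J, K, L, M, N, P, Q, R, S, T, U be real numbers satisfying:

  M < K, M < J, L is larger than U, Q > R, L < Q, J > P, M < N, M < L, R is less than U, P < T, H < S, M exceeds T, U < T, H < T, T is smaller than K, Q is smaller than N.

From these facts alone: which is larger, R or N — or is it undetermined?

R < U and U < T give R < T.
Then T < M extends the chain to M.
With M < L: R < U < T < M < L.
Then L < Q extends the chain to Q.
Then Q < N extends the chain to N.
So N is larger.

N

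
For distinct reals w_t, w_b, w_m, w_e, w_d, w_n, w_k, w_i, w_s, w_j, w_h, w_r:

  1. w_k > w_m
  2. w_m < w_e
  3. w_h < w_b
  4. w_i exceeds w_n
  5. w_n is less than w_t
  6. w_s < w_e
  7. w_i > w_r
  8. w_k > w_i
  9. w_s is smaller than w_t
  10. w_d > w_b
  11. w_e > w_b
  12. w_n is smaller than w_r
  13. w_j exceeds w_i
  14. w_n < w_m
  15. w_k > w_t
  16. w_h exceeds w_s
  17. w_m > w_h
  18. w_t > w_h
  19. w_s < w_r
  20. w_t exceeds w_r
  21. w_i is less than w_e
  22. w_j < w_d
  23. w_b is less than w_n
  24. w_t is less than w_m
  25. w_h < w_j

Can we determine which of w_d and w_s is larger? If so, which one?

w_d

Link the given pairs in sequence: w_s < w_h; w_h < w_b; w_b < w_n; w_n < w_r; w_r < w_i; w_i < w_j; w_j < w_d.
Chaining these gives w_s < w_h < w_b < w_n < w_r < w_i < w_j < w_d.
So w_d is larger.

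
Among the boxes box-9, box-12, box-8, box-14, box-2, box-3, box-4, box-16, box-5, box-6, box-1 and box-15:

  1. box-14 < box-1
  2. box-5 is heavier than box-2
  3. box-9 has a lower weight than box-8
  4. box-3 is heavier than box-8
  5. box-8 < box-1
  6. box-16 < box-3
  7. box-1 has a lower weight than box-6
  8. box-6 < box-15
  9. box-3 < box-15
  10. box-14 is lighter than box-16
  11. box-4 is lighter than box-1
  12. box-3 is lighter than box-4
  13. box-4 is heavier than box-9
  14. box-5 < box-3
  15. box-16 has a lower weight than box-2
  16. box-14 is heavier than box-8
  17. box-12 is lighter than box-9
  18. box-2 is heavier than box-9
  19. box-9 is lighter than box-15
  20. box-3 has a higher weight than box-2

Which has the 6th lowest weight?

box-2

Piecing the relations together gives one ordering: box-12 < box-9 < box-8 < box-14 < box-16 < box-2 < box-5 < box-3 < box-4 < box-1 < box-6 < box-15.
The 6th smallest is box-2.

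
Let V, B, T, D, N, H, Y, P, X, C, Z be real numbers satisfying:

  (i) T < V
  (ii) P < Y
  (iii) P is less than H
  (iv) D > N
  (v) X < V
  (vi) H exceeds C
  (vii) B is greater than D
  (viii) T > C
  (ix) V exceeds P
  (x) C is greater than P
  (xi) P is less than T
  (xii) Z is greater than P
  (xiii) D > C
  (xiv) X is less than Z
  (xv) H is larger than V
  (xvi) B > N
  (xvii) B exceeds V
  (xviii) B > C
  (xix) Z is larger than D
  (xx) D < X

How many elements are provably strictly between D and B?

2

Chaining upward from D reaches: X, Z, V, H.
Chaining downward from B reaches: P, N, C, T, X, V.
Strictly between D and B are those in both lists: X, V — 2 elements.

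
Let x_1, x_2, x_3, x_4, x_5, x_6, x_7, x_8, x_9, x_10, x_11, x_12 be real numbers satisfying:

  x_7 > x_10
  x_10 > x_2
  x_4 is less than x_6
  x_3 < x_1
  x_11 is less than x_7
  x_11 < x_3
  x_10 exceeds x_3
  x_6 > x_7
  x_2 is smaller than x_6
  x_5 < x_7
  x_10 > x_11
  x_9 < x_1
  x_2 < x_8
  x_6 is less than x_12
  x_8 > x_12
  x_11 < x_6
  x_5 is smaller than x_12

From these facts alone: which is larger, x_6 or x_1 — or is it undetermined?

Following every chain through x_1: below x_1 we get x_9, x_11, x_3.
x_6 is not reached, and no chain runs the other way from x_6 to x_1.
So the given relations leave the order of x_1 and x_6 undetermined.

undetermined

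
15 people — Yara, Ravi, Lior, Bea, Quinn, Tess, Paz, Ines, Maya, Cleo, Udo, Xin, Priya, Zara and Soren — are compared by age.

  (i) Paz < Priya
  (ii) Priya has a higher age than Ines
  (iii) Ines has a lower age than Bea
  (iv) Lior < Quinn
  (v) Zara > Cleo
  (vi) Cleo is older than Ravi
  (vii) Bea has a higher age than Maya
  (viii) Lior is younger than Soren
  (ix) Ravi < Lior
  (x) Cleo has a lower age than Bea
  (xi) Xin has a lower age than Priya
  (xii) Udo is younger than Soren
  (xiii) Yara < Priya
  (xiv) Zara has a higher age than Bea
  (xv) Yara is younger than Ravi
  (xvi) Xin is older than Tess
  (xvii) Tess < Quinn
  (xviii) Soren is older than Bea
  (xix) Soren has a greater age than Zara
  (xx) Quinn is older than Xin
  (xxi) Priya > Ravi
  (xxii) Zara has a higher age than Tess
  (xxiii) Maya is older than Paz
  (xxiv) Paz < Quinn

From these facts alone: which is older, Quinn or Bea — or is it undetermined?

undetermined

Following every chain through Bea: above Bea we get Zara, Soren; below Bea we get Yara, Ravi, Paz, Cleo, Maya, Ines.
Quinn is not reached, and no chain runs the other way from Quinn to Bea.
So the given relations leave the order of Bea and Quinn undetermined.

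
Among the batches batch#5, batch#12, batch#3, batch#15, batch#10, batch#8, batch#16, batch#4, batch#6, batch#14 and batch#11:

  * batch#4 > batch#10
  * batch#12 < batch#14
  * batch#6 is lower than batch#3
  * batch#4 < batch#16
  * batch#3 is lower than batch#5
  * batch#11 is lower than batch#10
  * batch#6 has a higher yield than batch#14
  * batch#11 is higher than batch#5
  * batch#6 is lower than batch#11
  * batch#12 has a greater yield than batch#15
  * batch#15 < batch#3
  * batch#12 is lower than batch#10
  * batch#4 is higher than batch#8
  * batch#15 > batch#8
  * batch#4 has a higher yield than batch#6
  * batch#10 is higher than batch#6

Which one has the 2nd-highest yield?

batch#4

Chaining the given pairs: batch#8 < batch#15 < batch#12 < batch#14 < batch#6 < batch#3 < batch#5 < batch#11 < batch#10 < batch#4 < batch#16.
Counting 2 from the largest end gives batch#4.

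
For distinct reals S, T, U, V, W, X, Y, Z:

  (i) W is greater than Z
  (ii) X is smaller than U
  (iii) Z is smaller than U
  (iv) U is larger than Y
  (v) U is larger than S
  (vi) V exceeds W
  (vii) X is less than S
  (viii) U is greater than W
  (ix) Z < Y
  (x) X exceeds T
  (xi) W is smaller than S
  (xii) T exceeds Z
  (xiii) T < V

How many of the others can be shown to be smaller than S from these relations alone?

4

Directly below S: W, X.
One step further: Z, T (4 so far).
No other element is forced below S by the given relations, so the count is 4.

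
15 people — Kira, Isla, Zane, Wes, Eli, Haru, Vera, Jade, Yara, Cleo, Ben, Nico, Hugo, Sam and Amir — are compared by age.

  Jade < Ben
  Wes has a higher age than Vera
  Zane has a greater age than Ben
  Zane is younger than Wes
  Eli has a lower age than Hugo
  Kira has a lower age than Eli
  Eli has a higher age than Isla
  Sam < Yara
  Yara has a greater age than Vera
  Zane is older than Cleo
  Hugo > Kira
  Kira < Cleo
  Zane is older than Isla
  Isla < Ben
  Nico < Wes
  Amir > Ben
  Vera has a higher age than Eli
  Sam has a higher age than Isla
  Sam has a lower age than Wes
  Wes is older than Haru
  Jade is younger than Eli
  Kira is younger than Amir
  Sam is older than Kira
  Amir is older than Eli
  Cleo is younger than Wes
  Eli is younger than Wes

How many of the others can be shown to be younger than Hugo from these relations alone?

From Hugo the given relations immediately reach Kira, Eli.
From those, Jade, Isla — 4 in total.
Nothing else is reachable below Hugo; 4 in all.

4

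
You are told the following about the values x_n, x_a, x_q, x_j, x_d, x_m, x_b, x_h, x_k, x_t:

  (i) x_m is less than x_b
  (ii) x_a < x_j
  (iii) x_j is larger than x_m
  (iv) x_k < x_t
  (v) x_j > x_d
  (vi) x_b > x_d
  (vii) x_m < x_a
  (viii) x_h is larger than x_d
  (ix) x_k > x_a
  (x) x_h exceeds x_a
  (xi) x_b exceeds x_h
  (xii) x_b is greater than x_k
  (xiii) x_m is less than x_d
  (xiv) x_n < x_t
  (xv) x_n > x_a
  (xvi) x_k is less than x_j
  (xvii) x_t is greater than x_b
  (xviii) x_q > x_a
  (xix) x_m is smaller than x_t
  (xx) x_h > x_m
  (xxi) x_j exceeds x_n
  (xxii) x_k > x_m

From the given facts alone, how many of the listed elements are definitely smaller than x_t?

7

From x_t the given relations immediately reach x_m, x_k, x_n, x_b.
From those, x_d, x_a, x_h — 7 in total.
Nothing else is reachable below x_t; 7 in all.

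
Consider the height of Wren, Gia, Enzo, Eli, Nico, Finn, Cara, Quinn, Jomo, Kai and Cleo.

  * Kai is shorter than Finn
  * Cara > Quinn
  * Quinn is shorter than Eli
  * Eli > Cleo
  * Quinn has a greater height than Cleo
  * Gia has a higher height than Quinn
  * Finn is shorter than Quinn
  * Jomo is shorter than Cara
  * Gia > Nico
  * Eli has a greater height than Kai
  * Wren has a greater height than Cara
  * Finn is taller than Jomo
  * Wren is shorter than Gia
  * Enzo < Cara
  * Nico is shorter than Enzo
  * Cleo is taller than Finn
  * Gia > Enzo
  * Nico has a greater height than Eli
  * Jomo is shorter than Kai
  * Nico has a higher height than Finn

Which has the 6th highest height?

Piecing the relations together gives one ordering: Jomo < Kai < Finn < Cleo < Quinn < Eli < Nico < Enzo < Cara < Wren < Gia.
Counting 6 from the largest end gives Eli.

Eli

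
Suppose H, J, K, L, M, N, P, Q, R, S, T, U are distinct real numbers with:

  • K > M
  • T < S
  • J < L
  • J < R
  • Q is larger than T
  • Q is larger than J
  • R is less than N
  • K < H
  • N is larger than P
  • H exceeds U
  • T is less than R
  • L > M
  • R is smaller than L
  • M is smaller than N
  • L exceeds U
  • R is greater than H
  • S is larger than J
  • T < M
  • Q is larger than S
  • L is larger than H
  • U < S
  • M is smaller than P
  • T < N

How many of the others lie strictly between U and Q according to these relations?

1

Chaining upward from U reaches: S, H, R, L, N.
Chaining downward from Q reaches: T, J, S.
Strictly between U and Q are those in both lists: S — 1 element.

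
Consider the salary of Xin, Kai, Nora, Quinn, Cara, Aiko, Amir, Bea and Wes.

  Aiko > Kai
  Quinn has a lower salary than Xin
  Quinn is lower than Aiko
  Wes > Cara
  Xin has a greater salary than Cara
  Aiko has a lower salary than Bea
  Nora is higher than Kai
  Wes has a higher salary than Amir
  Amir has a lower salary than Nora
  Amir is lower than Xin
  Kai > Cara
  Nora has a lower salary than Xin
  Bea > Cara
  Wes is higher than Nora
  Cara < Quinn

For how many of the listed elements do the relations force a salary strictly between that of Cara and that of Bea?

3

Chaining upward from Cara reaches: Kai, Quinn, Nora, Wes, Aiko, Xin.
Chaining downward from Bea reaches: Kai, Quinn, Aiko.
Strictly between Cara and Bea are those in both lists: Kai, Quinn, Aiko — 3 elements.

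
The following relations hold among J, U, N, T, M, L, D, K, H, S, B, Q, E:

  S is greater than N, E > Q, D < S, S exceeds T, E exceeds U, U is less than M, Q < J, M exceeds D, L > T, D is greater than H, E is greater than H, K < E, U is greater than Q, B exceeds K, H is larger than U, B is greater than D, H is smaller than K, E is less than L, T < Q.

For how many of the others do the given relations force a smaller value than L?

The elements the relations force below L are T, Q, U, H, K, E — no chain reaches any other.
That is 6.

6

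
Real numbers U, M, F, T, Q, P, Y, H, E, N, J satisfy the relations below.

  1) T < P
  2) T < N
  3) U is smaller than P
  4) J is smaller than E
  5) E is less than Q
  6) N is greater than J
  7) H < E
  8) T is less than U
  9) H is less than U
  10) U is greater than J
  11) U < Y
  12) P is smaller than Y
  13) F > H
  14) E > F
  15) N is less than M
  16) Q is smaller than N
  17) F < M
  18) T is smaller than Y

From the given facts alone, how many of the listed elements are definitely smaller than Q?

The elements the relations force below Q are H, J, F, E — no chain reaches any other.
That is 4.

4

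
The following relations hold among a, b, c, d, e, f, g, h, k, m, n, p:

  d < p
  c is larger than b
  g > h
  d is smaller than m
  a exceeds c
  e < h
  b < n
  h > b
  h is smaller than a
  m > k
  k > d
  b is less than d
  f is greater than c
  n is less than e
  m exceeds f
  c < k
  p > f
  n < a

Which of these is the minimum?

b

c is not least since b < c; f is not least since c < f; n is not least since b < n; d is not least since b < d; e is not least since n < e; h is not least since b < h; p is not least since f < p; k is not least since c < k; m is not least since d < m; a is not least since n < a; g is not least since h < g.
Only b has nothing below it, so b is the minimum.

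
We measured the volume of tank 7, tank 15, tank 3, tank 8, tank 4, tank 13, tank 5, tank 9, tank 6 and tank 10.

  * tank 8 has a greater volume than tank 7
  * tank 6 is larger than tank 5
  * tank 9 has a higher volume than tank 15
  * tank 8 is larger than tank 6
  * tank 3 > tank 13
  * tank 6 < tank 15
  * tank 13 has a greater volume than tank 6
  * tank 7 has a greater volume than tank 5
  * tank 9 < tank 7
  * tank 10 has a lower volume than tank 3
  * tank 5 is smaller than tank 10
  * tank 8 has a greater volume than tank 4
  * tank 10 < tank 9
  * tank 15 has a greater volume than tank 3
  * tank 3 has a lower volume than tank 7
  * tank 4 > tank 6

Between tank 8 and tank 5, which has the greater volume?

tank 8

The relevant relations are tank 5 < tank 6; tank 6 < tank 13; tank 13 < tank 3; tank 3 < tank 15; tank 15 < tank 9; tank 9 < tank 7; tank 7 < tank 8.
Chaining these gives tank 5 < tank 6 < tank 13 < tank 3 < tank 15 < tank 9 < tank 7 < tank 8.
So tank 5 < tank 8; tank 8 is the larger of the two.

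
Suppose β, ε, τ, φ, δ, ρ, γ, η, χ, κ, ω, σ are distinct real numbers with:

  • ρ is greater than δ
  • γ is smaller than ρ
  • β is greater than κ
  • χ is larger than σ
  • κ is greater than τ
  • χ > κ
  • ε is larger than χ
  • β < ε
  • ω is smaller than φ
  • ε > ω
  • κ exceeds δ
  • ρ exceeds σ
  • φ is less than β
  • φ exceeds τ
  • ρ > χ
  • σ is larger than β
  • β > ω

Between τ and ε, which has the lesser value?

τ < φ < β < σ < χ < ε, by transitivity through φ, β, σ, χ.
So τ < ε; τ is the smaller of the two.

τ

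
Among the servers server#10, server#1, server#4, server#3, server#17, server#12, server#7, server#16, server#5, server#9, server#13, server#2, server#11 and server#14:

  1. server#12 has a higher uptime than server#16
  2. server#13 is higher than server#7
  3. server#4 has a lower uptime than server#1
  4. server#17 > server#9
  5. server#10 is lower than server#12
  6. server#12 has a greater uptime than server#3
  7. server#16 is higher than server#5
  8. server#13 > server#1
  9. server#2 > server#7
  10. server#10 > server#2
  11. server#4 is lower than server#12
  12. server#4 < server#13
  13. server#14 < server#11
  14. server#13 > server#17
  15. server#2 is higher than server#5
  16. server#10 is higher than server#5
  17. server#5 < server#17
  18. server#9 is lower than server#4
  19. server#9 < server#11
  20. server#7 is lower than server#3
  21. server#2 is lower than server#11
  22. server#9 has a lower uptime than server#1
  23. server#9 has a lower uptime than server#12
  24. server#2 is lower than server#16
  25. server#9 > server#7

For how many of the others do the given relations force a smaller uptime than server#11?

Directly below server#11: server#9, server#2, server#14.
One step further: server#7, server#5 (5 so far).
No other element is forced below server#11 by the given relations, so the count is 5.

5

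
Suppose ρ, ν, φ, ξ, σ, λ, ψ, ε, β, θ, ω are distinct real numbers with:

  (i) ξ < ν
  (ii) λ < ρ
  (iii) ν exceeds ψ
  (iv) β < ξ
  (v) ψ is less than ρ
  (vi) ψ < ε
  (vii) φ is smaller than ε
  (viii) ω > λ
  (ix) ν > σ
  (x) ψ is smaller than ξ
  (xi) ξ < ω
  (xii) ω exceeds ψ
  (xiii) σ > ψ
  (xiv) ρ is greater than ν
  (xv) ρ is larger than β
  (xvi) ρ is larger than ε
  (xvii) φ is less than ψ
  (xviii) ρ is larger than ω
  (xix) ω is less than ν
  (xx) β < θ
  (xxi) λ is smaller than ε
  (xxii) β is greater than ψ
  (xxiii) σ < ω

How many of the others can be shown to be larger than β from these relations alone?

5

The elements the relations force above β are ξ, ω, ν, θ, ρ — no chain reaches any other.
That is 5.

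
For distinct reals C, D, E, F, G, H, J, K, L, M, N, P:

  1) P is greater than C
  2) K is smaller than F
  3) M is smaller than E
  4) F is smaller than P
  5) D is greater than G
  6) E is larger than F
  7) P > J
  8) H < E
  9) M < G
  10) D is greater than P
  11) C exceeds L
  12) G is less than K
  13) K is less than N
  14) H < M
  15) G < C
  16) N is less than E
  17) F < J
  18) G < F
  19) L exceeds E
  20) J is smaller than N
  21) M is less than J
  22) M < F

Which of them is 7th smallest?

N

Chaining the given pairs: H < M < G < K < F < J < N < E < L < C < P < D.
Counting 7 from the smallest end gives N.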